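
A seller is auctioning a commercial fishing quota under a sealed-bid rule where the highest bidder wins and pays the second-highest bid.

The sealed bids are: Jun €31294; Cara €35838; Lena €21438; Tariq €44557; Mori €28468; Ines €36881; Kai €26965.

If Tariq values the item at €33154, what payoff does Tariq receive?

−€3727

Highest bid: Tariq at €44557, so Tariq wins.
Second-highest bid: Ines at €36881 — that is the price the winner pays.
Tariq's payoff = value − price = €33154 − €36881 = −€3727.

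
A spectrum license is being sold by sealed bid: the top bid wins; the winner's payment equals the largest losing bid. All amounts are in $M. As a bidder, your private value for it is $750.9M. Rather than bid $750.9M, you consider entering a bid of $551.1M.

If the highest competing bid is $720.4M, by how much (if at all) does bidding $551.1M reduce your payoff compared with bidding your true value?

Bidding your value $750.9M: you win (since $750.9M > $720.4M) and pay $720.4M. Payoff $30.5M.
Bidding $551.1M: you lose. Payoff $0M.
The competing bid $720.4M lies between your shaded bid and your value, so underbidding forfeits an item you could have won at a profitable price.
Loss from deviating = $30.5M − ($0M) = $30.5M.
In a second-price auction your bid sets only whether you win, not what you pay, so bidding your true value is weakly dominant.

$30.5M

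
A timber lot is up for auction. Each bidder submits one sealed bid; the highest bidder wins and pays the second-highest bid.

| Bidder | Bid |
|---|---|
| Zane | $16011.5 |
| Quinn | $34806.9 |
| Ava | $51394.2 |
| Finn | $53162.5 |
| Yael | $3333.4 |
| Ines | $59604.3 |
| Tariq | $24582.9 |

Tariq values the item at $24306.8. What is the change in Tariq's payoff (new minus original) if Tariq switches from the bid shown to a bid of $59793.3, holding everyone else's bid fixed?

−$35297.5

The highest bid among the other bidders is $59604.3; Tariq's bid doesn't change that.
Original bid $24582.9: Tariq is not highest (top rival bid is $59604.3); payoff $0.
Alternative bid $59793.3: Tariq is highest, pays the top rival bid $59604.3; payoff $24306.8 − $59604.3 = −$35297.5.
Change in payoff = −$35297.5 − ($0) = −$35297.5.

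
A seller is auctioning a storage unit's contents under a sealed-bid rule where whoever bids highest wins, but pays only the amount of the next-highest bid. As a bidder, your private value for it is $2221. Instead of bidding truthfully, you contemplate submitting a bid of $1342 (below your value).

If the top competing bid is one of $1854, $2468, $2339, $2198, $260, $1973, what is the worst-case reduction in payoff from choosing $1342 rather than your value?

$1854: truthful gives $367, deviation gives $0 → loss $367.
$2468: same outcome either way → loss $0.
$2339: same outcome either way → loss $0.
$2198: truthful gives $23, deviation gives $0 → loss $23.
$260: same outcome either way → loss $0.
$1973: truthful gives $248, deviation gives $0 → loss $248.
Maximum loss: $367.

$367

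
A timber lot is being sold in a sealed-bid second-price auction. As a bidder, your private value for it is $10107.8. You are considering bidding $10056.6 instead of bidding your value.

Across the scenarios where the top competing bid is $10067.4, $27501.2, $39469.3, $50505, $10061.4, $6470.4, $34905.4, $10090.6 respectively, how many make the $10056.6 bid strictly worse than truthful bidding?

The deviation hurts exactly when the highest competing bid lies strictly between $10056.6 and $10107.8 — underbidding then forfeits a profitable win.
$10067.4: inside the interval → strictly worse (loss $40.4).
$27501.2: above both → same outcome either way.
$39469.3: above both → same outcome either way.
$50505: above both → same outcome either way.
$10061.4: inside the interval → strictly worse (loss $46.4).
$6470.4: below both → same outcome either way.
$34905.4: above both → same outcome either way.
$10090.6: inside the interval → strictly worse (loss $17.2).
Count: 3.

3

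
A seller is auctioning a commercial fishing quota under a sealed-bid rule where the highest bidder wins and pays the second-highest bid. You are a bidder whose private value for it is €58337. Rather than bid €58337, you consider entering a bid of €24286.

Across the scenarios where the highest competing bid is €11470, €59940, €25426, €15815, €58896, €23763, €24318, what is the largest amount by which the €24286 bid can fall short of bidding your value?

€34019

€11470: same outcome either way → loss €0.
€59940: same outcome either way → loss €0.
€25426: truthful gives €32911, deviation gives €0 → loss €32911.
€15815: same outcome either way → loss €0.
€58896: same outcome either way → loss €0.
€23763: same outcome either way → loss €0.
€24318: truthful gives €34019, deviation gives €0 → loss €34019.
Maximum loss: €34019.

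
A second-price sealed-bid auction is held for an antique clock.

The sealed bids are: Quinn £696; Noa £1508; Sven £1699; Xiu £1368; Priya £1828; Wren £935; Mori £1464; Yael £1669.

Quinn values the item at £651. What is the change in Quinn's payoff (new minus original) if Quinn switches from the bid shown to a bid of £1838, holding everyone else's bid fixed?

The highest bid among the other bidders is £1828; Quinn's bid doesn't change that.
Original bid £696: Quinn is not highest (top rival bid is £1828); payoff £0.
Alternative bid £1838: Quinn is highest, pays the top rival bid £1828; payoff £651 − £1828 = −£1177.
Change in payoff = −£1177 − (£0) = −£1177.

−£1177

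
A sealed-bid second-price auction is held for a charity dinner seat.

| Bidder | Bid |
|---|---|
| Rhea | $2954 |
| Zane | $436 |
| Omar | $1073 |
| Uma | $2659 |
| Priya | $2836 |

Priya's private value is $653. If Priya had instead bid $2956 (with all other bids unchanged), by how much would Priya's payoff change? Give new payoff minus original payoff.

The highest bid among the other bidders is $2954; Priya's bid doesn't change that.
Original bid $2836: Priya is not highest (top rival bid is $2954); payoff $0.
Alternative bid $2956: Priya is highest, pays the top rival bid $2954; payoff $653 − $2954 = −$2301.
Change in payoff = −$2301 − ($0) = −$2301.

−$2301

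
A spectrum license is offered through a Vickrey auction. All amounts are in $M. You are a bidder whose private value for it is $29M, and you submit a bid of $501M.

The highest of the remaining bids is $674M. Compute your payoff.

$0M

Your bid $501M is below the highest competing bid $674M, so you lose.
A losing bidder pays nothing and receives nothing: payoff = $0M.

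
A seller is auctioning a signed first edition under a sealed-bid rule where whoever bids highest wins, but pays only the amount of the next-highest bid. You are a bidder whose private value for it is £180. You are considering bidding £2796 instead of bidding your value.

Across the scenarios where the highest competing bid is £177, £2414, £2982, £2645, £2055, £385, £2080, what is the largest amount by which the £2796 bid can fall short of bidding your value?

£177: same outcome either way → loss £0.
£2414: truthful gives £0, deviation gives −£2234 → loss £2234.
£2982: same outcome either way → loss £0.
£2645: truthful gives £0, deviation gives −£2465 → loss £2465.
£2055: truthful gives £0, deviation gives −£1875 → loss £1875.
£385: truthful gives £0, deviation gives −£205 → loss £205.
£2080: truthful gives £0, deviation gives −£1900 → loss £1900.
Maximum loss: £2465.

£2465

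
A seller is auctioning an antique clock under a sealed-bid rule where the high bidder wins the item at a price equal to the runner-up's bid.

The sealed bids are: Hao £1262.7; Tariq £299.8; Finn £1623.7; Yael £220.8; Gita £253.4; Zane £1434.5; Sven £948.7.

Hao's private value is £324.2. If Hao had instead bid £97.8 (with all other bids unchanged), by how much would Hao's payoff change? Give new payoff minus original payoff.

£0

The highest bid among the other bidders is £1623.7; Hao's bid doesn't change that.
Original bid £1262.7: Hao is not highest (top rival bid is £1623.7); payoff £0.
Alternative bid £97.8: Hao is not highest (top rival bid is £1623.7); payoff £0.
Change in payoff = £0 − (£0) = £0.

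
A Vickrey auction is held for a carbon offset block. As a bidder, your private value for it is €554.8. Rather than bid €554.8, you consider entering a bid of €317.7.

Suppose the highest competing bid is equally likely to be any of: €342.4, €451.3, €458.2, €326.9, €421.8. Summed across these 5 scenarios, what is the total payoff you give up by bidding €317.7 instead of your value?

The deviation costs you only when the competing bid falls strictly between €317.7 and €554.8; elsewhere both bids give the same outcome.
€342.4: truthful payoff €212.4, deviation payoff €0 → loss €212.4.
€451.3: truthful payoff €103.5, deviation payoff €0 → loss €103.5.
€458.2: truthful payoff €96.6, deviation payoff €0 → loss €96.6.
€326.9: truthful payoff €227.9, deviation payoff €0 → loss €227.9.
€421.8: truthful payoff €133, deviation payoff €0 → loss €133.
Total loss = €212.4 + €103.5 + €96.6 + €227.9 + €133 = €773.4.

€773.4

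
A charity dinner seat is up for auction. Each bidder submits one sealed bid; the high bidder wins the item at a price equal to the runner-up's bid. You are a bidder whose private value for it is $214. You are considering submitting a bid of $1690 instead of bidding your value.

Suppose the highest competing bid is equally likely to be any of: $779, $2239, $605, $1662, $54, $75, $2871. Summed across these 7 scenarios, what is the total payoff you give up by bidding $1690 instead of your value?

$2404

The deviation costs you only when the competing bid falls strictly between $214 and $1690; elsewhere both bids give the same outcome.
$779: truthful payoff $0, deviation payoff −$565 → loss $565.
$2239: outcomes coincide → loss $0.
$605: truthful payoff $0, deviation payoff −$391 → loss $391.
$1662: truthful payoff $0, deviation payoff −$1448 → loss $1448.
$54: outcomes coincide → loss $0.
$75: outcomes coincide → loss $0.
$2871: outcomes coincide → loss $0.
Total loss = $565 + $391 + $1448 = $2404.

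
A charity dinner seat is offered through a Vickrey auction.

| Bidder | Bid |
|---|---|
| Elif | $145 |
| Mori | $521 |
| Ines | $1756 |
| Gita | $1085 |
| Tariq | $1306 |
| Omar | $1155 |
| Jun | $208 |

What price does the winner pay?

$1306

Highest bid: Ines at $1756, so Ines wins.
Second-highest bid: Tariq at $1306 — that is the price the winner pays.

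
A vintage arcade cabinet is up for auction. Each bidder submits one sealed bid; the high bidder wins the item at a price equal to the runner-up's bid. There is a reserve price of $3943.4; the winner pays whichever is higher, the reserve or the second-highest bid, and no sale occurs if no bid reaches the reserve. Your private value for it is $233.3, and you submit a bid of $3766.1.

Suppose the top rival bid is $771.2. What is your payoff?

Your bid $3766.1 is the highest bid but falls below the reserve $3943.4, so the item goes unsold. Payoff $0.

$0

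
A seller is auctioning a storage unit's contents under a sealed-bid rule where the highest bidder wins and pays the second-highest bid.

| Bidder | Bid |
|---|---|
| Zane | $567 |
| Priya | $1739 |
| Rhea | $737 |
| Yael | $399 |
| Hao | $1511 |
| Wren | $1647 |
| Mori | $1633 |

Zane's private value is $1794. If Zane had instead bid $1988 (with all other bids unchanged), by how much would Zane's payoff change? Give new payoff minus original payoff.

The highest bid among the other bidders is $1739; Zane's bid doesn't change that.
Original bid $567: Zane is not highest (top rival bid is $1739); payoff $0.
Alternative bid $1988: Zane is highest, pays the top rival bid $1739; payoff $1794 − $1739 = $55.
Change in payoff = $55 − ($0) = $55.

$55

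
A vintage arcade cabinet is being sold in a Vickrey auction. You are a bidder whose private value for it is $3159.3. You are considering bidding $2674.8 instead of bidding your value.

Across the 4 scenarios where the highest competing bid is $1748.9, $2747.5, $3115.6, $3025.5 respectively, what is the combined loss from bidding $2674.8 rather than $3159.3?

$589.3

The deviation costs you only when the competing bid falls strictly between $2674.8 and $3159.3; elsewhere both bids give the same outcome.
$1748.9: outcomes coincide → loss $0.
$2747.5: truthful payoff $411.8, deviation payoff $0 → loss $411.8.
$3115.6: truthful payoff $43.7, deviation payoff $0 → loss $43.7.
$3025.5: truthful payoff $133.8, deviation payoff $0 → loss $133.8.
Total loss = $411.8 + $43.7 + $133.8 = $589.3.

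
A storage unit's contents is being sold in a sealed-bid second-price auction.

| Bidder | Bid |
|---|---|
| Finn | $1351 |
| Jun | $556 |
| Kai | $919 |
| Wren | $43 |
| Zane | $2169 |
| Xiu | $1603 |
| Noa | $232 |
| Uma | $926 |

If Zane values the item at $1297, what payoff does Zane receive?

Highest bid: Zane at $2169, so Zane wins.
Second-highest bid: Xiu at $1603 — that is the price the winner pays.
Zane's payoff = value − price = $1297 − $1603 = −$306.

−$306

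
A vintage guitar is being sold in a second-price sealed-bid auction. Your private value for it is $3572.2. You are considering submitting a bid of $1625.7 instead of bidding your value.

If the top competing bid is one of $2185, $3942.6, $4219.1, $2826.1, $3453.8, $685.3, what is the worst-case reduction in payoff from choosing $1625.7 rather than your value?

$2185: truthful gives $1387.2, deviation gives $0 → loss $1387.2.
$3942.6: same outcome either way → loss $0.
$4219.1: same outcome either way → loss $0.
$2826.1: truthful gives $746.1, deviation gives $0 → loss $746.1.
$3453.8: truthful gives $118.4, deviation gives $0 → loss $118.4.
$685.3: same outcome either way → loss $0.
Maximum loss: $1387.2.

$1387.2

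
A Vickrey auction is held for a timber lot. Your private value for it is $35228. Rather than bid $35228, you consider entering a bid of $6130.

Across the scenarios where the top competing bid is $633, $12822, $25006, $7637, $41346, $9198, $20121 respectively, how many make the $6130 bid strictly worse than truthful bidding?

The deviation hurts exactly when the highest competing bid lies strictly between $6130 and $35228 — underbidding then forfeits a profitable win.
$633: below both → same outcome either way.
$12822: inside the interval → strictly worse (loss $22406).
$25006: inside the interval → strictly worse (loss $10222).
$7637: inside the interval → strictly worse (loss $27591).
$41346: above both → same outcome either way.
$9198: inside the interval → strictly worse (loss $26030).
$20121: inside the interval → strictly worse (loss $15107).
Count: 5.

5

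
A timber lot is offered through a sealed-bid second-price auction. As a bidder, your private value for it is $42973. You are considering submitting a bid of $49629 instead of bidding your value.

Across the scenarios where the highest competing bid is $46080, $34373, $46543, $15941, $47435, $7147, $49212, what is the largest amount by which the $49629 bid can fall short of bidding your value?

$46080: truthful gives $0, deviation gives −$3107 → loss $3107.
$34373: same outcome either way → loss $0.
$46543: truthful gives $0, deviation gives −$3570 → loss $3570.
$15941: same outcome either way → loss $0.
$47435: truthful gives $0, deviation gives −$4462 → loss $4462.
$7147: same outcome either way → loss $0.
$49212: truthful gives $0, deviation gives −$6239 → loss $6239.
Maximum loss: $6239.

$6239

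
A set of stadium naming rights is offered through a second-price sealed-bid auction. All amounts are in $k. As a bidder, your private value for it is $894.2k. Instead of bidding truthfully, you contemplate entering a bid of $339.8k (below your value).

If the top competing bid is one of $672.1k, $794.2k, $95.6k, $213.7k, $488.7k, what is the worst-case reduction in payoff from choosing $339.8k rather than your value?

$672.1k: truthful gives $222.1k, deviation gives $0k → loss $222.1k.
$794.2k: truthful gives $100k, deviation gives $0k → loss $100k.
$95.6k: same outcome either way → loss $0k.
$213.7k: same outcome either way → loss $0k.
$488.7k: truthful gives $405.5k, deviation gives $0k → loss $405.5k.
Maximum loss: $405.5k.

$405.5k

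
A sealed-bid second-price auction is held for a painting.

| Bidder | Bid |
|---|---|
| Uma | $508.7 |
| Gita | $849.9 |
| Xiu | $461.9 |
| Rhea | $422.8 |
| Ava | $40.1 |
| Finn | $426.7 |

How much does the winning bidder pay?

$508.7

Highest bid: Gita at $849.9, so Gita wins.
Second-highest bid: Uma at $508.7 — that is the price the winner pays.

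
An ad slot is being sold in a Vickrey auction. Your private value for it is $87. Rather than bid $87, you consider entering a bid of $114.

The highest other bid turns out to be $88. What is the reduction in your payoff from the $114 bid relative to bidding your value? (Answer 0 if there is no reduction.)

$1

Bidding your value $87: you lose (since $87 < $88). Payoff $0.
Bidding $114: you win and pay $88. Payoff $87 − $88 = −$1.
The competing bid $88 lies between your value and your inflated bid, so overbidding wins an item priced above your value.
Loss from deviating = $0 − (−$1) = $1.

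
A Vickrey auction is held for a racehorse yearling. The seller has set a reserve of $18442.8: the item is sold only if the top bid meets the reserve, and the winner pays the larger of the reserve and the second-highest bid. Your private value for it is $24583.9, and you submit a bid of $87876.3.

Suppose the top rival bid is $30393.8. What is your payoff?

Your bid $87876.3 is the highest and exceeds the reserve.
Price = max(second-highest bid, reserve) = max($30393.8, $18442.8) = $30393.8.
Payoff = $24583.9 − $30393.8 = −$5809.9.

−$5809.9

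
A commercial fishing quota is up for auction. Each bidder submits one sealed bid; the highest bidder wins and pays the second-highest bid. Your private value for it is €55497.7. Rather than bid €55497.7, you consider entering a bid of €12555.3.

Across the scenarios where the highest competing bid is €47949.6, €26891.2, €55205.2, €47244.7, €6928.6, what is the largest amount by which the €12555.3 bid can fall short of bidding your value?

€47949.6: truthful gives €7548.1, deviation gives €0 → loss €7548.1.
€26891.2: truthful gives €28606.5, deviation gives €0 → loss €28606.5.
€55205.2: truthful gives €292.5, deviation gives €0 → loss €292.5.
€47244.7: truthful gives €8253, deviation gives €0 → loss €8253.
€6928.6: same outcome either way → loss €0.
Maximum loss: €28606.5.

€28606.5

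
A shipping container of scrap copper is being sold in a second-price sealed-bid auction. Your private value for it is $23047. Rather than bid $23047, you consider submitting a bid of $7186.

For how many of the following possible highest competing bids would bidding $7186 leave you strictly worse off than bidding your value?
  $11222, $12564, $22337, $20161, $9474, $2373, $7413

6

The deviation hurts exactly when the highest competing bid lies strictly between $7186 and $23047 — underbidding then forfeits a profitable win.
$11222: inside the interval → strictly worse (loss $11825).
$12564: inside the interval → strictly worse (loss $10483).
$22337: inside the interval → strictly worse (loss $710).
$20161: inside the interval → strictly worse (loss $2886).
$9474: inside the interval → strictly worse (loss $13573).
$2373: below both → same outcome either way.
$7413: inside the interval → strictly worse (loss $15634).
Count: 6.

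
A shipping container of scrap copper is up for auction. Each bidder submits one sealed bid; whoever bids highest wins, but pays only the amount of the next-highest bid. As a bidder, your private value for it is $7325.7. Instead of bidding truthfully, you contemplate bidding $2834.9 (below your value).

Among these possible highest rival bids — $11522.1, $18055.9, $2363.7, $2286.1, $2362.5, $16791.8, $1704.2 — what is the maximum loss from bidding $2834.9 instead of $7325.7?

$11522.1: same outcome either way → loss $0.
$18055.9: same outcome either way → loss $0.
$2363.7: same outcome either way → loss $0.
$2286.1: same outcome either way → loss $0.
$2362.5: same outcome either way → loss $0.
$16791.8: same outcome either way → loss $0.
$1704.2: same outcome either way → loss $0.
Maximum loss: $0.

$0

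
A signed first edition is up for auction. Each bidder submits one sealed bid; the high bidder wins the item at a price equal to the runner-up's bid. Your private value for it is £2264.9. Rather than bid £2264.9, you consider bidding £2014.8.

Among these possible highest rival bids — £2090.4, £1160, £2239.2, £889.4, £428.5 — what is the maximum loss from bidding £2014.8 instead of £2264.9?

£174.5

£2090.4: truthful gives £174.5, deviation gives £0 → loss £174.5.
£1160: same outcome either way → loss £0.
£2239.2: truthful gives £25.7, deviation gives £0 → loss £25.7.
£889.4: same outcome either way → loss £0.
£428.5: same outcome either way → loss £0.
Maximum loss: £174.5.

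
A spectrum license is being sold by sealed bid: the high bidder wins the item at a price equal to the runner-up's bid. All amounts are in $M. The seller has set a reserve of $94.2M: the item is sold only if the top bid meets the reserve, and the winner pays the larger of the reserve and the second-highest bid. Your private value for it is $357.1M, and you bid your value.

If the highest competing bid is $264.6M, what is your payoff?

$92.5M

Your bid $357.1M is the highest and exceeds the reserve.
Price = max(second-highest bid, reserve) = max($264.6M, $94.2M) = $264.6M.
Payoff = $357.1M − $264.6M = $92.5M.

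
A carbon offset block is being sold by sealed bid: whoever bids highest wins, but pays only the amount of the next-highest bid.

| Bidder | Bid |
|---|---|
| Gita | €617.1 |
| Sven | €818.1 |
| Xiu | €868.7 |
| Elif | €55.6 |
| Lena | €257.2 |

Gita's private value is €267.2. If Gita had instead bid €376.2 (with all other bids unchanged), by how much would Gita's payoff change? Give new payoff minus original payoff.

€0

The highest bid among the other bidders is €868.7; Gita's bid doesn't change that.
Original bid €617.1: Gita is not highest (top rival bid is €868.7); payoff €0.
Alternative bid €376.2: Gita is not highest (top rival bid is €868.7); payoff €0.
Change in payoff = €0 − (€0) = €0.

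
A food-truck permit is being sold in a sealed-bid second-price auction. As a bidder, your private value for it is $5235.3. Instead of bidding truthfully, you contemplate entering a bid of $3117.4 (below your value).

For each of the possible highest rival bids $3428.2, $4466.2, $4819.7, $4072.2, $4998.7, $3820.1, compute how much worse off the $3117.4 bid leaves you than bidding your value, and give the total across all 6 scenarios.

The deviation costs you only when the competing bid falls strictly between $3117.4 and $5235.3; elsewhere both bids give the same outcome.
$3428.2: truthful payoff $1807.1, deviation payoff $0 → loss $1807.1.
$4466.2: truthful payoff $769.1, deviation payoff $0 → loss $769.1.
$4819.7: truthful payoff $415.6, deviation payoff $0 → loss $415.6.
$4072.2: truthful payoff $1163.1, deviation payoff $0 → loss $1163.1.
$4998.7: truthful payoff $236.6, deviation payoff $0 → loss $236.6.
$3820.1: truthful payoff $1415.2, deviation payoff $0 → loss $1415.2.
Total loss = $1807.1 + $769.1 + $415.6 + $1163.1 + $236.6 + $1415.2 = $5806.7.

$5806.7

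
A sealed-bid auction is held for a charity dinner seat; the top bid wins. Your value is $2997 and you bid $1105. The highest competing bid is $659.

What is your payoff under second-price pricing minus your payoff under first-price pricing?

You have the highest bid, so you win under either rule.
Second-price: pay $659 → payoff $2338.
First-price: pay your own bid $1105 → payoff $1892.
Difference = $2338 − ($1892) = $446.

$446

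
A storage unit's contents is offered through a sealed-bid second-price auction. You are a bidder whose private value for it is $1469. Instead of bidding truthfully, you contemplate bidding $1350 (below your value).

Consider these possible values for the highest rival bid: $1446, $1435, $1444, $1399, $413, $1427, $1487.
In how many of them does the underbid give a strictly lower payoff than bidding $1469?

5

The deviation hurts exactly when the highest competing bid lies strictly between $1350 and $1469 — underbidding then forfeits a profitable win.
$1446: inside the interval → strictly worse (loss $23).
$1435: inside the interval → strictly worse (loss $34).
$1444: inside the interval → strictly worse (loss $25).
$1399: inside the interval → strictly worse (loss $70).
$413: below both → same outcome either way.
$1427: inside the interval → strictly worse (loss $42).
$1487: above both → same outcome either way.
Count: 5.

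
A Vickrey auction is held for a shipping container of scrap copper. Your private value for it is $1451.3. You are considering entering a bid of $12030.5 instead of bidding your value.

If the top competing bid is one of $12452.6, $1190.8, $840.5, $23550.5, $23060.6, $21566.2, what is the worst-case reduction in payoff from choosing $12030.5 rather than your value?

$0

$12452.6: same outcome either way → loss $0.
$1190.8: same outcome either way → loss $0.
$840.5: same outcome either way → loss $0.
$23550.5: same outcome either way → loss $0.
$23060.6: same outcome either way → loss $0.
$21566.2: same outcome either way → loss $0.
Maximum loss: $0.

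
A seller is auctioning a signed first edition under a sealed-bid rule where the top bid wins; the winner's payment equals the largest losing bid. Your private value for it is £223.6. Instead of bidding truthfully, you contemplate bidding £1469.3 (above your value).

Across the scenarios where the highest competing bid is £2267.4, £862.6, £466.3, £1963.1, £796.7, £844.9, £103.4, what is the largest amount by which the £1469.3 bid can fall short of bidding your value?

£639

£2267.4: same outcome either way → loss £0.
£862.6: truthful gives £0, deviation gives −£639 → loss £639.
£466.3: truthful gives £0, deviation gives −£242.7 → loss £242.7.
£1963.1: same outcome either way → loss £0.
£796.7: truthful gives £0, deviation gives −£573.1 → loss £573.1.
£844.9: truthful gives £0, deviation gives −£621.3 → loss £621.3.
£103.4: same outcome either way → loss £0.
Maximum loss: £639.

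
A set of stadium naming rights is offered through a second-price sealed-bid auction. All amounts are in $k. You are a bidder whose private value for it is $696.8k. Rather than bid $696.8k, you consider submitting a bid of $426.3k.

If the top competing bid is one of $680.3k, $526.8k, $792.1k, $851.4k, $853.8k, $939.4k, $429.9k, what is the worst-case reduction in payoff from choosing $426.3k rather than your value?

$266.9k

$680.3k: truthful gives $16.5k, deviation gives $0k → loss $16.5k.
$526.8k: truthful gives $170k, deviation gives $0k → loss $170k.
$792.1k: same outcome either way → loss $0k.
$851.4k: same outcome either way → loss $0k.
$853.8k: same outcome either way → loss $0k.
$939.4k: same outcome either way → loss $0k.
$429.9k: truthful gives $266.9k, deviation gives $0k → loss $266.9k.
Maximum loss: $266.9k.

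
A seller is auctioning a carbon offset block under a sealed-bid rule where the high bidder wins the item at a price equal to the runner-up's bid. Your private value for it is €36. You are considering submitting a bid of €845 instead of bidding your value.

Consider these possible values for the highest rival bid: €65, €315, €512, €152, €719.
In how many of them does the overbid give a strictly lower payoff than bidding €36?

5

The deviation hurts exactly when the highest competing bid lies strictly between €36 and €845 — overbidding then wins at a price above your value.
€65: inside the interval → strictly worse (loss €29).
€315: inside the interval → strictly worse (loss €279).
€512: inside the interval → strictly worse (loss €476).
€152: inside the interval → strictly worse (loss €116).
€719: inside the interval → strictly worse (loss €683).
Count: 5.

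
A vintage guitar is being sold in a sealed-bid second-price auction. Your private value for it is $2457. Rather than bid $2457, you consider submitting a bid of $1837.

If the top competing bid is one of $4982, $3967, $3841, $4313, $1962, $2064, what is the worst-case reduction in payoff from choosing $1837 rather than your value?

$495

$4982: same outcome either way → loss $0.
$3967: same outcome either way → loss $0.
$3841: same outcome either way → loss $0.
$4313: same outcome either way → loss $0.
$1962: truthful gives $495, deviation gives $0 → loss $495.
$2064: truthful gives $393, deviation gives $0 → loss $393.
Maximum loss: $495.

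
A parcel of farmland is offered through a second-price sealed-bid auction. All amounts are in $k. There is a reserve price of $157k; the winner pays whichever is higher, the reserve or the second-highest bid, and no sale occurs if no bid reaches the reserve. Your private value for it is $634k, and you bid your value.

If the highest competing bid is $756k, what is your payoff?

$0k

Your bid $634k is below the highest competing bid $756k, so you lose. Payoff $0k.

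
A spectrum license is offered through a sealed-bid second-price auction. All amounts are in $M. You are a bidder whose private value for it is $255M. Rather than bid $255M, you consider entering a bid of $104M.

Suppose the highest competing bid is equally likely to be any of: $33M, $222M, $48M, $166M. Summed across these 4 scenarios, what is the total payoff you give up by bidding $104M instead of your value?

$122M

The deviation costs you only when the competing bid falls strictly between $104M and $255M; elsewhere both bids give the same outcome.
$33M: outcomes coincide → loss $0M.
$222M: truthful payoff $33M, deviation payoff $0M → loss $33M.
$48M: outcomes coincide → loss $0M.
$166M: truthful payoff $89M, deviation payoff $0M → loss $89M.
Total loss = $33M + $89M = $122M.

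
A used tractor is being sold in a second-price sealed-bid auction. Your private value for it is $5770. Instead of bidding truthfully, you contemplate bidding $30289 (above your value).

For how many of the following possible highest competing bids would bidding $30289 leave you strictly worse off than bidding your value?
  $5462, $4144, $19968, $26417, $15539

3

The deviation hurts exactly when the highest competing bid lies strictly between $5770 and $30289 — overbidding then wins at a price above your value.
$5462: below both → same outcome either way.
$4144: below both → same outcome either way.
$19968: inside the interval → strictly worse (loss $14198).
$26417: inside the interval → strictly worse (loss $20647).
$15539: inside the interval → strictly worse (loss $9769).
Count: 3.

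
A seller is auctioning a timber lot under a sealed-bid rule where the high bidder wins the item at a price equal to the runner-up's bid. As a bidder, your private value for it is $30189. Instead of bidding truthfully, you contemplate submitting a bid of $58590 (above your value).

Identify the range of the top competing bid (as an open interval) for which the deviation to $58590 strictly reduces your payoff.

($30189, $58590)

If the competing bid is below $30189, both bids win at the same price — no difference.
If it is above $58590, both bids lose — no difference.
If it lies strictly between $30189 and $58590, bidding your value loses (payoff 0) while bidding $58590 wins at a price above your value (payoff negative).
So the deviation strictly hurts on the open interval ($30189, $58590).
Truthful bidding weakly dominates here: raising your bid can only win items priced above your value, and lowering it can only forfeit items priced below.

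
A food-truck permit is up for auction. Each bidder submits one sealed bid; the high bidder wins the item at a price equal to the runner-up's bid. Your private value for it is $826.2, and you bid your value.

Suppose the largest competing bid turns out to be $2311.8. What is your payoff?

Your bid $826.2 is below the highest competing bid $2311.8, so you lose.
A losing bidder pays nothing and receives nothing: payoff = $0.

$0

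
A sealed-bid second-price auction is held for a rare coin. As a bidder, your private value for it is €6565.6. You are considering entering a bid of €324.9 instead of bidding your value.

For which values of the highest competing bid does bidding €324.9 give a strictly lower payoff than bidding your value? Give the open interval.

If the competing bid is below €324.9, both bids win at the same price — no difference.
If it is above €6565.6, both bids lose — no difference.
If it lies strictly between €324.9 and €6565.6, bidding your value wins at a price below your value (positive payoff) while bidding €324.9 loses (payoff 0).
So the deviation strictly hurts on the open interval (€324.9, €6565.6).

(€324.9, €6565.6)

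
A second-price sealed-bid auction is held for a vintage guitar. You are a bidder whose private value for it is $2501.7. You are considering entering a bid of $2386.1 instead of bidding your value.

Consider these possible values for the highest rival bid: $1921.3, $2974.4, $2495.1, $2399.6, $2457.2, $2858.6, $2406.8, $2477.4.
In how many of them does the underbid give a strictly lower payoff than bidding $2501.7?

5

The deviation hurts exactly when the highest competing bid lies strictly between $2386.1 and $2501.7 — underbidding then forfeits a profitable win.
$1921.3: below both → same outcome either way.
$2974.4: above both → same outcome either way.
$2495.1: inside the interval → strictly worse (loss $6.6).
$2399.6: inside the interval → strictly worse (loss $102.1).
$2457.2: inside the interval → strictly worse (loss $44.5).
$2858.6: above both → same outcome either way.
$2406.8: inside the interval → strictly worse (loss $94.9).
$2477.4: inside the interval → strictly worse (loss $24.3).
Count: 5.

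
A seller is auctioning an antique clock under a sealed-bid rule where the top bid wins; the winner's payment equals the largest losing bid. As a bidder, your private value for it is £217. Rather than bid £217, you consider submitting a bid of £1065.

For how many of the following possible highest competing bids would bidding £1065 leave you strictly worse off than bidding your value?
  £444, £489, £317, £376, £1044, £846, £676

The deviation hurts exactly when the highest competing bid lies strictly between £217 and £1065 — overbidding then wins at a price above your value.
£444: inside the interval → strictly worse (loss £227).
£489: inside the interval → strictly worse (loss £272).
£317: inside the interval → strictly worse (loss £100).
£376: inside the interval → strictly worse (loss £159).
£1044: inside the interval → strictly worse (loss £827).
£846: inside the interval → strictly worse (loss £629).
£676: inside the interval → strictly worse (loss £459).
Count: 7.

7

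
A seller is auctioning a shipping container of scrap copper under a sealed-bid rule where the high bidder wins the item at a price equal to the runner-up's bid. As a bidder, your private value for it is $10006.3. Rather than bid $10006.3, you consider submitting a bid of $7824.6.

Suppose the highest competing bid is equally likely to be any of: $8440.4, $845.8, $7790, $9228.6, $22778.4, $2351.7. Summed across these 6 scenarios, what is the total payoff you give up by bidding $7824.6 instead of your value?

$2343.6

The deviation costs you only when the competing bid falls strictly between $7824.6 and $10006.3; elsewhere both bids give the same outcome.
$8440.4: truthful payoff $1565.9, deviation payoff $0 → loss $1565.9.
$845.8: outcomes coincide → loss $0.
$7790: outcomes coincide → loss $0.
$9228.6: truthful payoff $777.7, deviation payoff $0 → loss $777.7.
$22778.4: outcomes coincide → loss $0.
$2351.7: outcomes coincide → loss $0.
Total loss = $1565.9 + $777.7 = $2343.6.
In a second-price auction your bid sets only whether you win, not what you pay, so bidding your true value is weakly dominant.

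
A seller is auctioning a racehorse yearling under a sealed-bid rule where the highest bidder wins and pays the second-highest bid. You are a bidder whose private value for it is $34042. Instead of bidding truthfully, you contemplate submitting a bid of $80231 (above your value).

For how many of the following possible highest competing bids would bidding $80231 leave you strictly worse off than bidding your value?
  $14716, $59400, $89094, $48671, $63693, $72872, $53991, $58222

The deviation hurts exactly when the highest competing bid lies strictly between $34042 and $80231 — overbidding then wins at a price above your value.
$14716: below both → same outcome either way.
$59400: inside the interval → strictly worse (loss $25358).
$89094: above both → same outcome either way.
$48671: inside the interval → strictly worse (loss $14629).
$63693: inside the interval → strictly worse (loss $29651).
$72872: inside the interval → strictly worse (loss $38830).
$53991: inside the interval → strictly worse (loss $19949).
$58222: inside the interval → strictly worse (loss $24180).
Count: 6.

6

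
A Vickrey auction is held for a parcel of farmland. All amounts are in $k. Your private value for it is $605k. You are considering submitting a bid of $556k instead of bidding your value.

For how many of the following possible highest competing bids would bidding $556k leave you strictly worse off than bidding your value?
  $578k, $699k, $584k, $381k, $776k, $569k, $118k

3

The deviation hurts exactly when the highest competing bid lies strictly between $556k and $605k — underbidding then forfeits a profitable win.
$578k: inside the interval → strictly worse (loss $27k).
$699k: above both → same outcome either way.
$584k: inside the interval → strictly worse (loss $21k).
$381k: below both → same outcome either way.
$776k: above both → same outcome either way.
$569k: inside the interval → strictly worse (loss $36k).
$118k: below both → same outcome either way.
Count: 3.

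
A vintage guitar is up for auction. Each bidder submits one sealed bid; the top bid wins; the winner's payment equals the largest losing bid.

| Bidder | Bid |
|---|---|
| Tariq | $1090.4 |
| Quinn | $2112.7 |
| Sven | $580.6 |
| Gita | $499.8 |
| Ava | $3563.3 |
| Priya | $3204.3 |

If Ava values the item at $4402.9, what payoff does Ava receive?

Highest bid: Ava at $3563.3, so Ava wins.
Second-highest bid: Priya at $3204.3 — that is the price the winner pays.
Ava's payoff = value − price = $4402.9 − $3204.3 = $1198.6.

$1198.6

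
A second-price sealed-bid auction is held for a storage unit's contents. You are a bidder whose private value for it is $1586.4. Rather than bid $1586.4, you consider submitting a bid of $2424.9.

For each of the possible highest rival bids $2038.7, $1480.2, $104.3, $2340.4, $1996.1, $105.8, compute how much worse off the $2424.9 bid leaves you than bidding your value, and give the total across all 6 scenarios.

The deviation costs you only when the competing bid falls strictly between $1586.4 and $2424.9; elsewhere both bids give the same outcome.
$2038.7: truthful payoff $0, deviation payoff −$452.3 → loss $452.3.
$1480.2: outcomes coincide → loss $0.
$104.3: outcomes coincide → loss $0.
$2340.4: truthful payoff $0, deviation payoff −$754 → loss $754.
$1996.1: truthful payoff $0, deviation payoff −$409.7 → loss $409.7.
$105.8: outcomes coincide → loss $0.
Total loss = $452.3 + $754 + $409.7 = $1616.

$1616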